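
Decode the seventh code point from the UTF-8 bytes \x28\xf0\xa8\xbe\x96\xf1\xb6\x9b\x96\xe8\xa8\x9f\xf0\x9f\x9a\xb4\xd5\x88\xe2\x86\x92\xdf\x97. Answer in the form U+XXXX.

U+2192

Offset 0: leading byte 0x28 = 00101000 → 1-byte char #1 = 28.
Offset 1: leading byte 0xF0 = 11110000 → 4-byte char #2 = F0 A8 BE 96.
Offset 5: leading byte 0xF1 = 11110001 → 4-byte char #3 = F1 B6 9B 96.
Offset 9: leading byte 0xE8 = 11101000 → 3-byte char #4 = E8 A8 9F.
Offset 12: leading byte 0xF0 = 11110000 → 4-byte char #5 = F0 9F 9A B4.
Offset 16: leading byte 0xD5 = 11010101 → 2-byte char #6 = D5 88.
Offset 18: leading byte 0xE2 = 11100010 → 3-byte char #7 = E2 86 92.
Leading byte 0xE2 = 11100010 matches 1110xxxx → 3-byte sequence.
Byte 1: 0xE2 = 11100010, payload 0010 (4 bits).
Byte 2: 0x86 = 10000110 (10xxxxxx ✓), payload 000110.
Byte 3: 0x92 = 10010010 (10xxxxxx ✓), payload 010010.
Concatenate: 0010000110010010 = 0x2192 (16 bits → U+2192).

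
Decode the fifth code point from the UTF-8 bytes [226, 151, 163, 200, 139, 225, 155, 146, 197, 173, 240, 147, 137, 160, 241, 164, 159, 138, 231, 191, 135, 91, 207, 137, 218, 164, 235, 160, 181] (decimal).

U+13260

Offset 0: leading byte 0xE2 = 11100010 → 3-byte char #1 = E2 97 A3.
Offset 3: leading byte 0xC8 = 11001000 → 2-byte char #2 = C8 8B.
Offset 5: leading byte 0xE1 = 11100001 → 3-byte char #3 = E1 9B 92.
Offset 8: leading byte 0xC5 = 11000101 → 2-byte char #4 = C5 AD.
Offset 10: leading byte 0xF0 = 11110000 → 4-byte char #5 = F0 93 89 A0.
Leading byte 0xF0 = 11110000 matches 11110xxx → 4-byte sequence.
Byte 1: 0xF0 = 11110000, payload 000 (3 bits).
Byte 2: 0x93 = 10010011 (10xxxxxx ✓), payload 010011.
Byte 3: 0x89 = 10001001 (10xxxxxx ✓), payload 001001.
Byte 4: 0xA0 = 10100000 (10xxxxxx ✓), payload 100000.
Concatenate: 000010011001001100000 = 0x13260 (21 bits → U+13260).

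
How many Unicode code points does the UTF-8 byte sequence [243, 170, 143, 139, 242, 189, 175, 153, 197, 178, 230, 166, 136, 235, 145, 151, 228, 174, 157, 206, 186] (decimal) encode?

Byte at offset 0: 0xF3 = 11110011 → 4-byte char (#1). Advance 4.
Byte at offset 4: 0xF2 = 11110010 → 4-byte char (#2). Advance 4.
Byte at offset 8: 0xC5 = 11000101 → 2-byte char (#3). Advance 2.
Byte at offset 10: 0xE6 = 11100110 → 3-byte char (#4). Advance 3.
Byte at offset 13: 0xEB = 11101011 → 3-byte char (#5). Advance 3.
Byte at offset 16: 0xE4 = 11100100 → 3-byte char (#6). Advance 3.
Byte at offset 19: 0xCE = 11001110 → 2-byte char (#7). Advance 2.
Reached end at offset 21 after 7 code points.

7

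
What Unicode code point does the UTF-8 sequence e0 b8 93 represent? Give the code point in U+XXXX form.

U+0E13

Leading byte 0xE0 = 11100000 matches 1110xxxx → 3-byte sequence.
Byte 1: 0xE0 = 11100000, payload 0000 (4 bits).
Byte 2: 0xB8 = 10111000 (10xxxxxx ✓), payload 111000.
Byte 3: 0x93 = 10010011 (10xxxxxx ✓), payload 010011.
Concatenate: 0000111000010011 = 0xE13 (16 bits → U+0E13).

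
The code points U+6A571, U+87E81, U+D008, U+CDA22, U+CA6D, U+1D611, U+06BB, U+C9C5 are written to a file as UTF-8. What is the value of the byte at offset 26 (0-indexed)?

U+6A571 → 4-byte form F1 AA 95 B1 at offsets 0–3.
U+87E81 → 4-byte form F2 87 BA 81 at offsets 4–7.
U+D008 → 3-byte form ED 80 88 at offsets 8–10.
U+CDA22 → 4-byte form F3 8D A8 A2 at offsets 11–14.
U+CA6D → 3-byte form EC A9 AD at offsets 15–17.
U+1D611 → 4-byte form F0 9D 98 91 at offsets 18–21.
U+06BB → 2-byte form DA BB at offsets 22–23.
U+C9C5 → 3-byte form EC A7 85 at offsets 24–26.
Offset 26 falls in char 8's range; it's byte 3 of EC A7 85 = 0x85.

0x85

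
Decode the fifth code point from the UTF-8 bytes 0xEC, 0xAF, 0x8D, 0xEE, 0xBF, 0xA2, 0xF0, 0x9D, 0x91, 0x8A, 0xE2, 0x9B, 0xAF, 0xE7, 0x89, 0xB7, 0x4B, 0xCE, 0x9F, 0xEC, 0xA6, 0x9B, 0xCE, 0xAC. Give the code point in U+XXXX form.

Offset 0: leading byte 0xEC = 11101100 → 3-byte char #1 = EC AF 8D.
Offset 3: leading byte 0xEE = 11101110 → 3-byte char #2 = EE BF A2.
Offset 6: leading byte 0xF0 = 11110000 → 4-byte char #3 = F0 9D 91 8A.
Offset 10: leading byte 0xE2 = 11100010 → 3-byte char #4 = E2 9B AF.
Offset 13: leading byte 0xE7 = 11100111 → 3-byte char #5 = E7 89 B7.
Leading byte 0xE7 = 11100111 matches 1110xxxx → 3-byte sequence.
Byte 1: 0xE7 = 11100111, payload 0111 (4 bits).
Byte 2: 0x89 = 10001001 (10xxxxxx ✓), payload 001001.
Byte 3: 0xB7 = 10110111 (10xxxxxx ✓), payload 110111.
Concatenate: 0111001001110111 = 0x7277 (16 bits → U+7277).

U+7277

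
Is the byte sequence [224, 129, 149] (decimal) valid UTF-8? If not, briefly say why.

Leading byte 0xE0 = 11100000 → 3-byte form.
Continuation bytes all match 10xxxxxx. Payload decodes to 0x55.
But 0x55 < 0x800, the minimum for a 3-byte sequence — this is an overlong encoding.

invalid (overlong encoding)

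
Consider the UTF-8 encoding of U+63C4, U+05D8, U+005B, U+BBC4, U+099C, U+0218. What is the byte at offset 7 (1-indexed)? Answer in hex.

0xEB

1-indexed offset 7 is 0-indexed offset 6.
U+63C4 → 3-byte form E6 8F 84 at offsets 0–2.
U+05D8 → 2-byte form D7 98 at offsets 3–4.
U+005B → 1-byte form 5B at offsets 5–5.
U+BBC4 → 3-byte form EB AF 84 at offsets 6–8.
Offset 6 falls in char 4's range; it's byte 1 of EB AF 84 = 0xEB.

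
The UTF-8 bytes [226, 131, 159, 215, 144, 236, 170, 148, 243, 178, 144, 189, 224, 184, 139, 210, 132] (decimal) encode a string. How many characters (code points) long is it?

Byte at offset 0: 0xE2 = 11100010 → 3-byte char (#1). Advance 3.
Byte at offset 3: 0xD7 = 11010111 → 2-byte char (#2). Advance 2.
Byte at offset 5: 0xEC = 11101100 → 3-byte char (#3). Advance 3.
Byte at offset 8: 0xF3 = 11110011 → 4-byte char (#4). Advance 4.
Byte at offset 12: 0xE0 = 11100000 → 3-byte char (#5). Advance 3.
Byte at offset 15: 0xD2 = 11010010 → 2-byte char (#6). Advance 2.
Reached end at offset 17 after 6 code points.

6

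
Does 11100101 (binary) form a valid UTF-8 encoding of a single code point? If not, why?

invalid (sequence truncated)

Leading byte 0xE5 = 11100101 → 3-byte form, but only 1 byte is present.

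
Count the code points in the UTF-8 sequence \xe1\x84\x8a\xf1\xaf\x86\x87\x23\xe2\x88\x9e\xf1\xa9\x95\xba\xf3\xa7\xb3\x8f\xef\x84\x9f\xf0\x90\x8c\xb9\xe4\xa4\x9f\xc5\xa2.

Byte at offset 0: 0xE1 = 11100001 → 3-byte char (#1). Advance 3.
Byte at offset 3: 0xF1 = 11110001 → 4-byte char (#2). Advance 4.
Byte at offset 7: 0x23 = 00100011 → 1-byte char (#3). Advance 1.
Byte at offset 8: 0xE2 = 11100010 → 3-byte char (#4). Advance 3.
Byte at offset 11: 0xF1 = 11110001 → 4-byte char (#5). Advance 4.
Byte at offset 15: 0xF3 = 11110011 → 4-byte char (#6). Advance 4.
Byte at offset 19: 0xEF = 11101111 → 3-byte char (#7). Advance 3.
Byte at offset 22: 0xF0 = 11110000 → 4-byte char (#8). Advance 4.
Byte at offset 26: 0xE4 = 11100100 → 3-byte char (#9). Advance 3.
Byte at offset 29: 0xC5 = 11000101 → 2-byte char (#10). Advance 2.
Reached end at offset 31 after 10 code points.

10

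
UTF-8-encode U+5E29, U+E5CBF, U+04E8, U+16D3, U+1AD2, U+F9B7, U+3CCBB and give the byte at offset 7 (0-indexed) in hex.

0xD3

U+5E29 → 3-byte form E5 B8 A9 at offsets 0–2.
U+E5CBF → 4-byte form F3 A5 B2 BF at offsets 3–6.
U+04E8 → 2-byte form D3 A8 at offsets 7–8.
Offset 7 falls in char 3's range; it's byte 1 of D3 A8 = 0xD3.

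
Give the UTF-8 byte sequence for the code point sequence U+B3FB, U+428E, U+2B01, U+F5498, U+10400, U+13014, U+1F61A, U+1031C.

U+B3FB: 3-byte form → EB 8F BB.
U+428E: 3-byte form → E4 8A 8E.
U+2B01: 3-byte form → E2 AC 81.
U+F5498: 4-byte form → F3 B5 92 98.
U+10400: 4-byte form → F0 90 90 80.
U+13014: 4-byte form → F0 93 80 94.
U+1F61A: 4-byte form → F0 9F 98 9A.
U+1031C: 4-byte form → F0 90 8C 9C.
Concatenated (29 bytes): EB 8F BB E4 8A 8E E2 AC 81 F3 B5 92 98 F0 90 90 80 F0 93 80 94 F0 9F 98 9A F0 90 8C 9C.

EB 8F BB E4 8A 8E E2 AC 81 F3 B5 92 98 F0 90 90 80 F0 93 80 94 F0 9F 98 9A F0 90 8C 9C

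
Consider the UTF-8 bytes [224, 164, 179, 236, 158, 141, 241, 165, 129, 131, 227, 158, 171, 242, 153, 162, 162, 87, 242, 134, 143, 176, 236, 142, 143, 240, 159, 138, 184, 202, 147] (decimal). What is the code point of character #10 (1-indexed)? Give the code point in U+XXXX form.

U+0293

Offset 0: leading byte 0xE0 = 11100000 → 3-byte char #1 = E0 A4 B3.
Offset 3: leading byte 0xEC = 11101100 → 3-byte char #2 = EC 9E 8D.
Offset 6: leading byte 0xF1 = 11110001 → 4-byte char #3 = F1 A5 81 83.
Offset 10: leading byte 0xE3 = 11100011 → 3-byte char #4 = E3 9E AB.
Offset 13: leading byte 0xF2 = 11110010 → 4-byte char #5 = F2 99 A2 A2.
Offset 17: leading byte 0x57 = 01010111 → 1-byte char #6 = 57.
Offset 18: leading byte 0xF2 = 11110010 → 4-byte char #7 = F2 86 8F B0.
Offset 22: leading byte 0xEC = 11101100 → 3-byte char #8 = EC 8E 8F.
Offset 25: leading byte 0xF0 = 11110000 → 4-byte char #9 = F0 9F 8A B8.
Offset 29: leading byte 0xCA = 11001010 → 2-byte char #10 = CA 93.
Leading byte 0xCA = 11001010 matches 110xxxxx → 2-byte sequence.
Byte 1: 0xCA = 11001010, payload 01010 (5 bits).
Byte 2: 0x93 = 10010011 (10xxxxxx ✓), payload 010011.
Concatenate: 01010010011 = 0x293 (11 bits → U+0293).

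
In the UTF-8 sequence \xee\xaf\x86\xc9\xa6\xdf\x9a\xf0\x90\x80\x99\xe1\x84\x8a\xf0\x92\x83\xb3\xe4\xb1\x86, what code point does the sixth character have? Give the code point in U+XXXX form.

U+120F3

Offset 0: leading byte 0xEE = 11101110 → 3-byte char #1 = EE AF 86.
Offset 3: leading byte 0xC9 = 11001001 → 2-byte char #2 = C9 A6.
Offset 5: leading byte 0xDF = 11011111 → 2-byte char #3 = DF 9A.
Offset 7: leading byte 0xF0 = 11110000 → 4-byte char #4 = F0 90 80 99.
Offset 11: leading byte 0xE1 = 11100001 → 3-byte char #5 = E1 84 8A.
Offset 14: leading byte 0xF0 = 11110000 → 4-byte char #6 = F0 92 83 B3.
Leading byte 0xF0 = 11110000 matches 11110xxx → 4-byte sequence.
Byte 1: 0xF0 = 11110000, payload 000 (3 bits).
Byte 2: 0x92 = 10010010 (10xxxxxx ✓), payload 010010.
Byte 3: 0x83 = 10000011 (10xxxxxx ✓), payload 000011.
Byte 4: 0xB3 = 10110011 (10xxxxxx ✓), payload 110011.
Concatenate: 000010010000011110011 = 0x120F3 (21 bits → U+120F3).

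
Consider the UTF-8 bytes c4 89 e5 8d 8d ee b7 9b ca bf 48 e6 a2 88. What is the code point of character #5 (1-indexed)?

U+0048

Offset 0: leading byte 0xC4 = 11000100 → 2-byte char #1 = C4 89.
Offset 2: leading byte 0xE5 = 11100101 → 3-byte char #2 = E5 8D 8D.
Offset 5: leading byte 0xEE = 11101110 → 3-byte char #3 = EE B7 9B.
Offset 8: leading byte 0xCA = 11001010 → 2-byte char #4 = CA BF.
Offset 10: leading byte 0x48 = 01001000 → 1-byte char #5 = 48.
Leading byte 0x48 = 01001000 matches 0xxxxxxx → 1-byte sequence.
Byte 1: 0x48 = 01001000, payload 1001000 (7 bits).
Concatenate: 1001000 = 0x48 (7 bits → U+0048).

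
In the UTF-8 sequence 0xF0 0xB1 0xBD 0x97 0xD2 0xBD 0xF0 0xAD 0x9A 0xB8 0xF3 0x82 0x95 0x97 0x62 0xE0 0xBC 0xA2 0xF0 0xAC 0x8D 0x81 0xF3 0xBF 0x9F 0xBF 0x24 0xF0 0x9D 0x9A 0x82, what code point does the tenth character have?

U+1D682

Offset 0: leading byte 0xF0 = 11110000 → 4-byte char #1 = F0 B1 BD 97.
Offset 4: leading byte 0xD2 = 11010010 → 2-byte char #2 = D2 BD.
Offset 6: leading byte 0xF0 = 11110000 → 4-byte char #3 = F0 AD 9A B8.
Offset 10: leading byte 0xF3 = 11110011 → 4-byte char #4 = F3 82 95 97.
Offset 14: leading byte 0x62 = 01100010 → 1-byte char #5 = 62.
Offset 15: leading byte 0xE0 = 11100000 → 3-byte char #6 = E0 BC A2.
Offset 18: leading byte 0xF0 = 11110000 → 4-byte char #7 = F0 AC 8D 81.
Offset 22: leading byte 0xF3 = 11110011 → 4-byte char #8 = F3 BF 9F BF.
Offset 26: leading byte 0x24 = 00100100 → 1-byte char #9 = 24.
Offset 27: leading byte 0xF0 = 11110000 → 4-byte char #10 = F0 9D 9A 82.
Leading byte 0xF0 = 11110000 matches 11110xxx → 4-byte sequence.
Byte 1: 0xF0 = 11110000, payload 000 (3 bits).
Byte 2: 0x9D = 10011101 (10xxxxxx ✓), payload 011101.
Byte 3: 0x9A = 10011010 (10xxxxxx ✓), payload 011010.
Byte 4: 0x82 = 10000010 (10xxxxxx ✓), payload 000010.
Concatenate: 000011101011010000010 = 0x1D682 (21 bits → U+1D682).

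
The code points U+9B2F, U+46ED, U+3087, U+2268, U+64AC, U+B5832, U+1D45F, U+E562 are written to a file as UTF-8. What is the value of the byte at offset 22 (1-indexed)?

0x91

1-indexed offset 22 is 0-indexed offset 21.
U+9B2F → 3-byte form E9 AC AF at offsets 0–2.
U+46ED → 3-byte form E4 9B AD at offsets 3–5.
U+3087 → 3-byte form E3 82 87 at offsets 6–8.
U+2268 → 3-byte form E2 89 A8 at offsets 9–11.
U+64AC → 3-byte form E6 92 AC at offsets 12–14.
U+B5832 → 4-byte form F2 B5 A0 B2 at offsets 15–18.
U+1D45F → 4-byte form F0 9D 91 9F at offsets 19–22.
Offset 21 falls in char 7's range; it's byte 3 of F0 9D 91 9F = 0x91.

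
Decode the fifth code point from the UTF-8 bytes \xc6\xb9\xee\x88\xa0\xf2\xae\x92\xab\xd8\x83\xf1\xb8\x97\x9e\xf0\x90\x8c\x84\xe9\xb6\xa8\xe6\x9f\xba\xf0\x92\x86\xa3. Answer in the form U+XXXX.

Offset 0: leading byte 0xC6 = 11000110 → 2-byte char #1 = C6 B9.
Offset 2: leading byte 0xEE = 11101110 → 3-byte char #2 = EE 88 A0.
Offset 5: leading byte 0xF2 = 11110010 → 4-byte char #3 = F2 AE 92 AB.
Offset 9: leading byte 0xD8 = 11011000 → 2-byte char #4 = D8 83.
Offset 11: leading byte 0xF1 = 11110001 → 4-byte char #5 = F1 B8 97 9E.
Leading byte 0xF1 = 11110001 matches 11110xxx → 4-byte sequence.
Byte 1: 0xF1 = 11110001, payload 001 (3 bits).
Byte 2: 0xB8 = 10111000 (10xxxxxx ✓), payload 111000.
Byte 3: 0x97 = 10010111 (10xxxxxx ✓), payload 010111.
Byte 4: 0x9E = 10011110 (10xxxxxx ✓), payload 011110.
Concatenate: 001111000010111011110 = 0x785DE (21 bits → U+785DE).

U+785DE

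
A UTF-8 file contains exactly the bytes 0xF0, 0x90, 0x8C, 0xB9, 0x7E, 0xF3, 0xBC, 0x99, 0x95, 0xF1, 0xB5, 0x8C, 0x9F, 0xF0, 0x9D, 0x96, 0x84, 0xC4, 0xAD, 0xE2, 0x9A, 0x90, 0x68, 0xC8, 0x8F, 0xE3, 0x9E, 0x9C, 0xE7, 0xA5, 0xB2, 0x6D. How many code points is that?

12

Byte at offset 0: 0xF0 = 11110000 → 4-byte char (#1). Advance 4.
Byte at offset 4: 0x7E = 01111110 → 1-byte char (#2). Advance 1.
Byte at offset 5: 0xF3 = 11110011 → 4-byte char (#3). Advance 4.
Byte at offset 9: 0xF1 = 11110001 → 4-byte char (#4). Advance 4.
Byte at offset 13: 0xF0 = 11110000 → 4-byte char (#5). Advance 4.
Byte at offset 17: 0xC4 = 11000100 → 2-byte char (#6). Advance 2.
Byte at offset 19: 0xE2 = 11100010 → 3-byte char (#7). Advance 3.
Byte at offset 22: 0x68 = 01101000 → 1-byte char (#8). Advance 1.
Byte at offset 23: 0xC8 = 11001000 → 2-byte char (#9). Advance 2.
Byte at offset 25: 0xE3 = 11100011 → 3-byte char (#10). Advance 3.
Byte at offset 28: 0xE7 = 11100111 → 3-byte char (#11). Advance 3.
Byte at offset 31: 0x6D = 01101101 → 1-byte char (#12). Advance 1.
Reached end at offset 32 after 12 code points.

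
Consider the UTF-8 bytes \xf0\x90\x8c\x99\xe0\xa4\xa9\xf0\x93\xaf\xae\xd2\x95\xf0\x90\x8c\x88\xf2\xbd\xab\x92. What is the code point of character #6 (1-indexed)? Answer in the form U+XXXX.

U+BDAD2

Offset 0: leading byte 0xF0 = 11110000 → 4-byte char #1 = F0 90 8C 99.
Offset 4: leading byte 0xE0 = 11100000 → 3-byte char #2 = E0 A4 A9.
Offset 7: leading byte 0xF0 = 11110000 → 4-byte char #3 = F0 93 AF AE.
Offset 11: leading byte 0xD2 = 11010010 → 2-byte char #4 = D2 95.
Offset 13: leading byte 0xF0 = 11110000 → 4-byte char #5 = F0 90 8C 88.
Offset 17: leading byte 0xF2 = 11110010 → 4-byte char #6 = F2 BD AB 92.
Leading byte 0xF2 = 11110010 matches 11110xxx → 4-byte sequence.
Byte 1: 0xF2 = 11110010, payload 010 (3 bits).
Byte 2: 0xBD = 10111101 (10xxxxxx ✓), payload 111101.
Byte 3: 0xAB = 10101011 (10xxxxxx ✓), payload 101011.
Byte 4: 0x92 = 10010010 (10xxxxxx ✓), payload 010010.
Concatenate: 010111101101011010010 = 0xBDAD2 (21 bits → U+BDAD2).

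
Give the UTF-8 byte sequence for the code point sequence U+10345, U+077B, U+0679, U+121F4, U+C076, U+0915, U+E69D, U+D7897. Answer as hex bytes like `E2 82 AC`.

F0 90 8D 85 DD BB D9 B9 F0 92 87 B4 EC 81 B6 E0 A4 95 EE 9A 9D F3 97 A2 97

U+10345: 4-byte form → F0 90 8D 85.
U+077B: 2-byte form → DD BB.
U+0679: 2-byte form → D9 B9.
U+121F4: 4-byte form → F0 92 87 B4.
U+C076: 3-byte form → EC 81 B6.
U+0915: 3-byte form → E0 A4 95.
U+E69D: 3-byte form → EE 9A 9D.
U+D7897: 4-byte form → F3 97 A2 97.
Concatenated (25 bytes): F0 90 8D 85 DD BB D9 B9 F0 92 87 B4 EC 81 B6 E0 A4 95 EE 9A 9D F3 97 A2 97.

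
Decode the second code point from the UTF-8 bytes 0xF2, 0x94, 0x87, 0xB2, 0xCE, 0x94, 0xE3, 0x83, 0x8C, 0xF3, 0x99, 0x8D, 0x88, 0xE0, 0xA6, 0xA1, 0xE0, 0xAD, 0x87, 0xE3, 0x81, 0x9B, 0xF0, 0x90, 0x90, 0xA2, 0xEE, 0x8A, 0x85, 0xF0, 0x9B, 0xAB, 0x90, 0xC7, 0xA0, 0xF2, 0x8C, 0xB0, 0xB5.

Offset 0: leading byte 0xF2 = 11110010 → 4-byte char #1 = F2 94 87 B2.
Offset 4: leading byte 0xCE = 11001110 → 2-byte char #2 = CE 94.
Leading byte 0xCE = 11001110 matches 110xxxxx → 2-byte sequence.
Byte 1: 0xCE = 11001110, payload 01110 (5 bits).
Byte 2: 0x94 = 10010100 (10xxxxxx ✓), payload 010100.
Concatenate: 01110010100 = 0x394 (11 bits → U+0394).

U+0394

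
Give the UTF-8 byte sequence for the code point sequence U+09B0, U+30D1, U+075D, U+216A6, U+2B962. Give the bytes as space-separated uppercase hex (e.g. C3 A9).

U+09B0: 3-byte form → E0 A6 B0.
U+30D1: 3-byte form → E3 83 91.
U+075D: 2-byte form → DD 9D.
U+216A6: 4-byte form → F0 A1 9A A6.
U+2B962: 4-byte form → F0 AB A5 A2.
Concatenated (16 bytes): E0 A6 B0 E3 83 91 DD 9D F0 A1 9A A6 F0 AB A5 A2.

E0 A6 B0 E3 83 91 DD 9D F0 A1 9A A6 F0 AB A5 A2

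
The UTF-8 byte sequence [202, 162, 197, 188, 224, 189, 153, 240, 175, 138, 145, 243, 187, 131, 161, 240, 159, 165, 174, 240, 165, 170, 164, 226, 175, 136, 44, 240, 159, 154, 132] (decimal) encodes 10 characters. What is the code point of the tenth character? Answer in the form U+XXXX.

U+1F684

Offset 0: leading byte 0xCA = 11001010 → 2-byte char #1 = CA A2.
Offset 2: leading byte 0xC5 = 11000101 → 2-byte char #2 = C5 BC.
Offset 4: leading byte 0xE0 = 11100000 → 3-byte char #3 = E0 BD 99.
Offset 7: leading byte 0xF0 = 11110000 → 4-byte char #4 = F0 AF 8A 91.
Offset 11: leading byte 0xF3 = 11110011 → 4-byte char #5 = F3 BB 83 A1.
Offset 15: leading byte 0xF0 = 11110000 → 4-byte char #6 = F0 9F A5 AE.
Offset 19: leading byte 0xF0 = 11110000 → 4-byte char #7 = F0 A5 AA A4.
Offset 23: leading byte 0xE2 = 11100010 → 3-byte char #8 = E2 AF 88.
Offset 26: leading byte 0x2C = 00101100 → 1-byte char #9 = 2C.
Offset 27: leading byte 0xF0 = 11110000 → 4-byte char #10 = F0 9F 9A 84.
Leading byte 0xF0 = 11110000 matches 11110xxx → 4-byte sequence.
Byte 1: 0xF0 = 11110000, payload 000 (3 bits).
Byte 2: 0x9F = 10011111 (10xxxxxx ✓), payload 011111.
Byte 3: 0x9A = 10011010 (10xxxxxx ✓), payload 011010.
Byte 4: 0x84 = 10000100 (10xxxxxx ✓), payload 000100.
Concatenate: 000011111011010000100 = 0x1F684 (21 bits → U+1F684).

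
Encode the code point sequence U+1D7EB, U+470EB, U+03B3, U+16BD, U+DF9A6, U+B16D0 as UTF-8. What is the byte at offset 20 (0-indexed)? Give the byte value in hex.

0x90

U+1D7EB → 4-byte form F0 9D 9F AB at offsets 0–3.
U+470EB → 4-byte form F1 87 83 AB at offsets 4–7.
U+03B3 → 2-byte form CE B3 at offsets 8–9.
U+16BD → 3-byte form E1 9A BD at offsets 10–12.
U+DF9A6 → 4-byte form F3 9F A6 A6 at offsets 13–16.
U+B16D0 → 4-byte form F2 B1 9B 90 at offsets 17–20.
Offset 20 falls in char 6's range; it's byte 4 of F2 B1 9B 90 = 0x90.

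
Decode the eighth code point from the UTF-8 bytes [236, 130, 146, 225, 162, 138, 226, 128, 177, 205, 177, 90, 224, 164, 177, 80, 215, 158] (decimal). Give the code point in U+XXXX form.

U+05DE

Offset 0: leading byte 0xEC = 11101100 → 3-byte char #1 = EC 82 92.
Offset 3: leading byte 0xE1 = 11100001 → 3-byte char #2 = E1 A2 8A.
Offset 6: leading byte 0xE2 = 11100010 → 3-byte char #3 = E2 80 B1.
Offset 9: leading byte 0xCD = 11001101 → 2-byte char #4 = CD B1.
Offset 11: leading byte 0x5A = 01011010 → 1-byte char #5 = 5A.
Offset 12: leading byte 0xE0 = 11100000 → 3-byte char #6 = E0 A4 B1.
Offset 15: leading byte 0x50 = 01010000 → 1-byte char #7 = 50.
Offset 16: leading byte 0xD7 = 11010111 → 2-byte char #8 = D7 9E.
Leading byte 0xD7 = 11010111 matches 110xxxxx → 2-byte sequence.
Byte 1: 0xD7 = 11010111, payload 10111 (5 bits).
Byte 2: 0x9E = 10011110 (10xxxxxx ✓), payload 011110.
Concatenate: 10111011110 = 0x5DE (11 bits → U+05DE).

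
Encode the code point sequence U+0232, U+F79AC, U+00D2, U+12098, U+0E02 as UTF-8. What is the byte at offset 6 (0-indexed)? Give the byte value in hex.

0xC3

U+0232 → 2-byte form C8 B2 at offsets 0–1.
U+F79AC → 4-byte form F3 B7 A6 AC at offsets 2–5.
U+00D2 → 2-byte form C3 92 at offsets 6–7.
Offset 6 falls in char 3's range; it's byte 1 of C3 92 = 0xC3.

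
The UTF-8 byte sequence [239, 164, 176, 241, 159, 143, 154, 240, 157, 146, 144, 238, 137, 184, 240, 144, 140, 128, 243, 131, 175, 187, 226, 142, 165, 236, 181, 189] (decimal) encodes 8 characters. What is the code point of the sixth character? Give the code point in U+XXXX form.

Offset 0: leading byte 0xEF = 11101111 → 3-byte char #1 = EF A4 B0.
Offset 3: leading byte 0xF1 = 11110001 → 4-byte char #2 = F1 9F 8F 9A.
Offset 7: leading byte 0xF0 = 11110000 → 4-byte char #3 = F0 9D 92 90.
Offset 11: leading byte 0xEE = 11101110 → 3-byte char #4 = EE 89 B8.
Offset 14: leading byte 0xF0 = 11110000 → 4-byte char #5 = F0 90 8C 80.
Offset 18: leading byte 0xF3 = 11110011 → 4-byte char #6 = F3 83 AF BB.
Leading byte 0xF3 = 11110011 matches 11110xxx → 4-byte sequence.
Byte 1: 0xF3 = 11110011, payload 011 (3 bits).
Byte 2: 0x83 = 10000011 (10xxxxxx ✓), payload 000011.
Byte 3: 0xAF = 10101111 (10xxxxxx ✓), payload 101111.
Byte 4: 0xBB = 10111011 (10xxxxxx ✓), payload 111011.
Concatenate: 011000011101111111011 = 0xC3BFB (21 bits → U+C3BFB).

U+C3BFB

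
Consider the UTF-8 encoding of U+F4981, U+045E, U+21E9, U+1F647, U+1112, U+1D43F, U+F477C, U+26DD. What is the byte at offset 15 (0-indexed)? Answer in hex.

0x92

U+F4981 → 4-byte form F3 B4 A6 81 at offsets 0–3.
U+045E → 2-byte form D1 9E at offsets 4–5.
U+21E9 → 3-byte form E2 87 A9 at offsets 6–8.
U+1F647 → 4-byte form F0 9F 99 87 at offsets 9–12.
U+1112 → 3-byte form E1 84 92 at offsets 13–15.
Offset 15 falls in char 5's range; it's byte 3 of E1 84 92 = 0x92.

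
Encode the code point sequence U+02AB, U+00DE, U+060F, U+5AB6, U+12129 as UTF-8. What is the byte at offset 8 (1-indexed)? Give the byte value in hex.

1-indexed offset 8 is 0-indexed offset 7.
U+02AB → 2-byte form CA AB at offsets 0–1.
U+00DE → 2-byte form C3 9E at offsets 2–3.
U+060F → 2-byte form D8 8F at offsets 4–5.
U+5AB6 → 3-byte form E5 AA B6 at offsets 6–8.
Offset 7 falls in char 4's range; it's byte 2 of E5 AA B6 = 0xAA.

0xAA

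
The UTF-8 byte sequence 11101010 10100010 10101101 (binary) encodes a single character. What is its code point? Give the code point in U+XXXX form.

U+A8AD

Leading byte 0xEA = 11101010 matches 1110xxxx → 3-byte sequence.
Byte 1: 0xEA = 11101010, payload 1010 (4 bits).
Byte 2: 0xA2 = 10100010 (10xxxxxx ✓), payload 100010.
Byte 3: 0xAD = 10101101 (10xxxxxx ✓), payload 101101.
Concatenate: 1010100010101101 = 0xA8AD (16 bits → U+A8AD).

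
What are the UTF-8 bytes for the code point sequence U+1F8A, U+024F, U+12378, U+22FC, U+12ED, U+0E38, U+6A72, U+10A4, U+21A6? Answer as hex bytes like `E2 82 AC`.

U+1F8A: 3-byte form → E1 BE 8A.
U+024F: 2-byte form → C9 8F.
U+12378: 4-byte form → F0 92 8D B8.
U+22FC: 3-byte form → E2 8B BC.
U+12ED: 3-byte form → E1 8B AD.
U+0E38: 3-byte form → E0 B8 B8.
U+6A72: 3-byte form → E6 A9 B2.
U+10A4: 3-byte form → E1 82 A4.
U+21A6: 3-byte form → E2 86 A6.
Concatenated (27 bytes): E1 BE 8A C9 8F F0 92 8D B8 E2 8B BC E1 8B AD E0 B8 B8 E6 A9 B2 E1 82 A4 E2 86 A6.

E1 BE 8A C9 8F F0 92 8D B8 E2 8B BC E1 8B AD E0 B8 B8 E6 A9 B2 E1 82 A4 E2 86 A6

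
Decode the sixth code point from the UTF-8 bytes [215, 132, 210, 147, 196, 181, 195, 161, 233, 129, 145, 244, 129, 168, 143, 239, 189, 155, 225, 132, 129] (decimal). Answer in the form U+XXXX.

Offset 0: leading byte 0xD7 = 11010111 → 2-byte char #1 = D7 84.
Offset 2: leading byte 0xD2 = 11010010 → 2-byte char #2 = D2 93.
Offset 4: leading byte 0xC4 = 11000100 → 2-byte char #3 = C4 B5.
Offset 6: leading byte 0xC3 = 11000011 → 2-byte char #4 = C3 A1.
Offset 8: leading byte 0xE9 = 11101001 → 3-byte char #5 = E9 81 91.
Offset 11: leading byte 0xF4 = 11110100 → 4-byte char #6 = F4 81 A8 8F.
Leading byte 0xF4 = 11110100 matches 11110xxx → 4-byte sequence.
Byte 1: 0xF4 = 11110100, payload 100 (3 bits).
Byte 2: 0x81 = 10000001 (10xxxxxx ✓), payload 000001.
Byte 3: 0xA8 = 10101000 (10xxxxxx ✓), payload 101000.
Byte 4: 0x8F = 10001111 (10xxxxxx ✓), payload 001111.
Concatenate: 100000001101000001111 = 0x101A0F (21 bits → U+101A0F).

U+101A0F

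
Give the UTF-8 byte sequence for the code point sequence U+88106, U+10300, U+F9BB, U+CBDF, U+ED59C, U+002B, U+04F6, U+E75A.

F2 88 84 86 F0 90 8C 80 EF A6 BB EC AF 9F F3 AD 96 9C 2B D3 B6 EE 9D 9A

U+88106: 4-byte form → F2 88 84 86.
U+10300: 4-byte form → F0 90 8C 80.
U+F9BB: 3-byte form → EF A6 BB.
U+CBDF: 3-byte form → EC AF 9F.
U+ED59C: 4-byte form → F3 AD 96 9C.
U+002B: 1-byte form → 2B.
U+04F6: 2-byte form → D3 B6.
U+E75A: 3-byte form → EE 9D 9A.
Concatenated (24 bytes): F2 88 84 86 F0 90 8C 80 EF A6 BB EC AF 9F F3 AD 96 9C 2B D3 B6 EE 9D 9A.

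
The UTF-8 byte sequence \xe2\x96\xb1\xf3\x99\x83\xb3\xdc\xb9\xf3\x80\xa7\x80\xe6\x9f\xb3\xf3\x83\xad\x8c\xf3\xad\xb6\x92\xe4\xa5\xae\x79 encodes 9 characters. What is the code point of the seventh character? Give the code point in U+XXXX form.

Offset 0: leading byte 0xE2 = 11100010 → 3-byte char #1 = E2 96 B1.
Offset 3: leading byte 0xF3 = 11110011 → 4-byte char #2 = F3 99 83 B3.
Offset 7: leading byte 0xDC = 11011100 → 2-byte char #3 = DC B9.
Offset 9: leading byte 0xF3 = 11110011 → 4-byte char #4 = F3 80 A7 80.
Offset 13: leading byte 0xE6 = 11100110 → 3-byte char #5 = E6 9F B3.
Offset 16: leading byte 0xF3 = 11110011 → 4-byte char #6 = F3 83 AD 8C.
Offset 20: leading byte 0xF3 = 11110011 → 4-byte char #7 = F3 AD B6 92.
Leading byte 0xF3 = 11110011 matches 11110xxx → 4-byte sequence.
Byte 1: 0xF3 = 11110011, payload 011 (3 bits).
Byte 2: 0xAD = 10101101 (10xxxxxx ✓), payload 101101.
Byte 3: 0xB6 = 10110110 (10xxxxxx ✓), payload 110110.
Byte 4: 0x92 = 10010010 (10xxxxxx ✓), payload 010010.
Concatenate: 011101101110110010010 = 0xEDD92 (21 bits → U+EDD92).

U+EDD92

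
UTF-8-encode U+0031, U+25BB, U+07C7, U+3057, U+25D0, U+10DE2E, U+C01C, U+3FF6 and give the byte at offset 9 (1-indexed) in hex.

0x97

1-indexed offset 9 is 0-indexed offset 8.
U+0031 → 1-byte form 31 at offsets 0–0.
U+25BB → 3-byte form E2 96 BB at offsets 1–3.
U+07C7 → 2-byte form DF 87 at offsets 4–5.
U+3057 → 3-byte form E3 81 97 at offsets 6–8.
Offset 8 falls in char 4's range; it's byte 3 of E3 81 97 = 0x97.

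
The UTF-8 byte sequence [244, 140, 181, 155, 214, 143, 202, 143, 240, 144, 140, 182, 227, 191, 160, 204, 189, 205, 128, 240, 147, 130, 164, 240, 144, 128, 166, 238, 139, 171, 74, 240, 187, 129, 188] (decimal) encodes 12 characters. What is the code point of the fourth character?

U+10336

Offset 0: leading byte 0xF4 = 11110100 → 4-byte char #1 = F4 8C B5 9B.
Offset 4: leading byte 0xD6 = 11010110 → 2-byte char #2 = D6 8F.
Offset 6: leading byte 0xCA = 11001010 → 2-byte char #3 = CA 8F.
Offset 8: leading byte 0xF0 = 11110000 → 4-byte char #4 = F0 90 8C B6.
Leading byte 0xF0 = 11110000 matches 11110xxx → 4-byte sequence.
Byte 1: 0xF0 = 11110000, payload 000 (3 bits).
Byte 2: 0x90 = 10010000 (10xxxxxx ✓), payload 010000.
Byte 3: 0x8C = 10001100 (10xxxxxx ✓), payload 001100.
Byte 4: 0xB6 = 10110110 (10xxxxxx ✓), payload 110110.
Concatenate: 000010000001100110110 = 0x10336 (21 bits → U+10336).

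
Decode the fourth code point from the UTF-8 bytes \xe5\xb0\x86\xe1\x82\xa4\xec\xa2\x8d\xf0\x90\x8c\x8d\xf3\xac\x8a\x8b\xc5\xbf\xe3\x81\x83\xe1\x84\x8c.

U+1030D

Offset 0: leading byte 0xE5 = 11100101 → 3-byte char #1 = E5 B0 86.
Offset 3: leading byte 0xE1 = 11100001 → 3-byte char #2 = E1 82 A4.
Offset 6: leading byte 0xEC = 11101100 → 3-byte char #3 = EC A2 8D.
Offset 9: leading byte 0xF0 = 11110000 → 4-byte char #4 = F0 90 8C 8D.
Leading byte 0xF0 = 11110000 matches 11110xxx → 4-byte sequence.
Byte 1: 0xF0 = 11110000, payload 000 (3 bits).
Byte 2: 0x90 = 10010000 (10xxxxxx ✓), payload 010000.
Byte 3: 0x8C = 10001100 (10xxxxxx ✓), payload 001100.
Byte 4: 0x8D = 10001101 (10xxxxxx ✓), payload 001101.
Concatenate: 000010000001100001101 = 0x1030D (21 bits → U+1030D).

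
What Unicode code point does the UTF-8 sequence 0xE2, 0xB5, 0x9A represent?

U+2D5A

Leading byte 0xE2 = 11100010 matches 1110xxxx → 3-byte sequence.
Byte 1: 0xE2 = 11100010, payload 0010 (4 bits).
Byte 2: 0xB5 = 10110101 (10xxxxxx ✓), payload 110101.
Byte 3: 0x9A = 10011010 (10xxxxxx ✓), payload 011010.
Concatenate: 0010110101011010 = 0x2D5A (16 bits → U+2D5A).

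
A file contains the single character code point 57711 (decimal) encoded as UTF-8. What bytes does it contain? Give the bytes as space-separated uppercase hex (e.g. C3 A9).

EE 85 AF

U+E16F = 0xE16F = 57711 decimal. In range U+0800–U+FFFF → 3-byte form: 1110xxxx 10xxxxxx 10xxxxxx.
Binary (16 bits): 1110000101101111.
Split 4+6+6: 1110 | 000101 | 101111.
Byte 1: 11101110 = 0xEE.
Byte 2: 10000101 = 0x85.
Byte 3: 10101111 = 0xAF.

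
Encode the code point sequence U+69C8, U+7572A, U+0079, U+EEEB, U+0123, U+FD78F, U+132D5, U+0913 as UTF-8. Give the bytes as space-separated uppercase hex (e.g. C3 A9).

U+69C8: 3-byte form → E6 A7 88.
U+7572A: 4-byte form → F1 B5 9C AA.
U+0079: 1-byte form → 79.
U+EEEB: 3-byte form → EE BB AB.
U+0123: 2-byte form → C4 A3.
U+FD78F: 4-byte form → F3 BD 9E 8F.
U+132D5: 4-byte form → F0 93 8B 95.
U+0913: 3-byte form → E0 A4 93.
Concatenated (24 bytes): E6 A7 88 F1 B5 9C AA 79 EE BB AB C4 A3 F3 BD 9E 8F F0 93 8B 95 E0 A4 93.

E6 A7 88 F1 B5 9C AA 79 EE BB AB C4 A3 F3 BD 9E 8F F0 93 8B 95 E0 A4 93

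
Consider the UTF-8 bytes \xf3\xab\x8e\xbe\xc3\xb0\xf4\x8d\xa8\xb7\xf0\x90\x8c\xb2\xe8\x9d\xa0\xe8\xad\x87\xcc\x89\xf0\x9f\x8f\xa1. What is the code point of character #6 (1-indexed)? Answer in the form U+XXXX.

U+8B47

Offset 0: leading byte 0xF3 = 11110011 → 4-byte char #1 = F3 AB 8E BE.
Offset 4: leading byte 0xC3 = 11000011 → 2-byte char #2 = C3 B0.
Offset 6: leading byte 0xF4 = 11110100 → 4-byte char #3 = F4 8D A8 B7.
Offset 10: leading byte 0xF0 = 11110000 → 4-byte char #4 = F0 90 8C B2.
Offset 14: leading byte 0xE8 = 11101000 → 3-byte char #5 = E8 9D A0.
Offset 17: leading byte 0xE8 = 11101000 → 3-byte char #6 = E8 AD 87.
Leading byte 0xE8 = 11101000 matches 1110xxxx → 3-byte sequence.
Byte 1: 0xE8 = 11101000, payload 1000 (4 bits).
Byte 2: 0xAD = 10101101 (10xxxxxx ✓), payload 101101.
Byte 3: 0x87 = 10000111 (10xxxxxx ✓), payload 000111.
Concatenate: 1000101101000111 = 0x8B47 (16 bits → U+8B47).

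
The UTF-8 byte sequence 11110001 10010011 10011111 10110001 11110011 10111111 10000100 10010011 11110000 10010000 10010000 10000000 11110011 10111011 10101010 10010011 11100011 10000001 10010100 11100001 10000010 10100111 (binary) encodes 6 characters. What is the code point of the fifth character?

U+3054

Offset 0: leading byte 0xF1 = 11110001 → 4-byte char #1 = F1 93 9F B1.
Offset 4: leading byte 0xF3 = 11110011 → 4-byte char #2 = F3 BF 84 93.
Offset 8: leading byte 0xF0 = 11110000 → 4-byte char #3 = F0 90 90 80.
Offset 12: leading byte 0xF3 = 11110011 → 4-byte char #4 = F3 BB AA 93.
Offset 16: leading byte 0xE3 = 11100011 → 3-byte char #5 = E3 81 94.
Leading byte 0xE3 = 11100011 matches 1110xxxx → 3-byte sequence.
Byte 1: 0xE3 = 11100011, payload 0011 (4 bits).
Byte 2: 0x81 = 10000001 (10xxxxxx ✓), payload 000001.
Byte 3: 0x94 = 10010100 (10xxxxxx ✓), payload 010100.
Concatenate: 0011000001010100 = 0x3054 (16 bits → U+3054).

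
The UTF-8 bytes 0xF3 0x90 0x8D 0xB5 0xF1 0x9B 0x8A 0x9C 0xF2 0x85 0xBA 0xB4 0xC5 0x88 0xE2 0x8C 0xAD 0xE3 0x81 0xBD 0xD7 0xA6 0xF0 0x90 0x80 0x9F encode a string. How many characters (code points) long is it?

8

Byte at offset 0: 0xF3 = 11110011 → 4-byte char (#1). Advance 4.
Byte at offset 4: 0xF1 = 11110001 → 4-byte char (#2). Advance 4.
Byte at offset 8: 0xF2 = 11110010 → 4-byte char (#3). Advance 4.
Byte at offset 12: 0xC5 = 11000101 → 2-byte char (#4). Advance 2.
Byte at offset 14: 0xE2 = 11100010 → 3-byte char (#5). Advance 3.
Byte at offset 17: 0xE3 = 11100011 → 3-byte char (#6). Advance 3.
Byte at offset 20: 0xD7 = 11010111 → 2-byte char (#7). Advance 2.
Byte at offset 22: 0xF0 = 11110000 → 4-byte char (#8). Advance 4.
Reached end at offset 26 after 8 code points.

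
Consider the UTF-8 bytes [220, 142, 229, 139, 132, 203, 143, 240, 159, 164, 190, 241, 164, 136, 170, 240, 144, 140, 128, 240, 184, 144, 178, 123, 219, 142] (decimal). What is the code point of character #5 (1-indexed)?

Offset 0: leading byte 0xDC = 11011100 → 2-byte char #1 = DC 8E.
Offset 2: leading byte 0xE5 = 11100101 → 3-byte char #2 = E5 8B 84.
Offset 5: leading byte 0xCB = 11001011 → 2-byte char #3 = CB 8F.
Offset 7: leading byte 0xF0 = 11110000 → 4-byte char #4 = F0 9F A4 BE.
Offset 11: leading byte 0xF1 = 11110001 → 4-byte char #5 = F1 A4 88 AA.
Leading byte 0xF1 = 11110001 matches 11110xxx → 4-byte sequence.
Byte 1: 0xF1 = 11110001, payload 001 (3 bits).
Byte 2: 0xA4 = 10100100 (10xxxxxx ✓), payload 100100.
Byte 3: 0x88 = 10001000 (10xxxxxx ✓), payload 001000.
Byte 4: 0xAA = 10101010 (10xxxxxx ✓), payload 101010.
Concatenate: 001100100001000101010 = 0x6422A (21 bits → U+6422A).

U+6422A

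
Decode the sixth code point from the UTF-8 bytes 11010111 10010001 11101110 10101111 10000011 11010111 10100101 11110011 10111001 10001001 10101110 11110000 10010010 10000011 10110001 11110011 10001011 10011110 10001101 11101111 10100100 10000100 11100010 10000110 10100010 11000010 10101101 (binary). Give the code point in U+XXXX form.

U+CB78D

Offset 0: leading byte 0xD7 = 11010111 → 2-byte char #1 = D7 91.
Offset 2: leading byte 0xEE = 11101110 → 3-byte char #2 = EE AF 83.
Offset 5: leading byte 0xD7 = 11010111 → 2-byte char #3 = D7 A5.
Offset 7: leading byte 0xF3 = 11110011 → 4-byte char #4 = F3 B9 89 AE.
Offset 11: leading byte 0xF0 = 11110000 → 4-byte char #5 = F0 92 83 B1.
Offset 15: leading byte 0xF3 = 11110011 → 4-byte char #6 = F3 8B 9E 8D.
Leading byte 0xF3 = 11110011 matches 11110xxx → 4-byte sequence.
Byte 1: 0xF3 = 11110011, payload 011 (3 bits).
Byte 2: 0x8B = 10001011 (10xxxxxx ✓), payload 001011.
Byte 3: 0x9E = 10011110 (10xxxxxx ✓), payload 011110.
Byte 4: 0x8D = 10001101 (10xxxxxx ✓), payload 001101.
Concatenate: 011001011011110001101 = 0xCB78D (21 bits → U+CB78D).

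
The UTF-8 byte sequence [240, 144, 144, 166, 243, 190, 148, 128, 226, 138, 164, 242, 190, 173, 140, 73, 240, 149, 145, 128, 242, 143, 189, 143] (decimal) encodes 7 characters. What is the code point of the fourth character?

Offset 0: leading byte 0xF0 = 11110000 → 4-byte char #1 = F0 90 90 A6.
Offset 4: leading byte 0xF3 = 11110011 → 4-byte char #2 = F3 BE 94 80.
Offset 8: leading byte 0xE2 = 11100010 → 3-byte char #3 = E2 8A A4.
Offset 11: leading byte 0xF2 = 11110010 → 4-byte char #4 = F2 BE AD 8C.
Leading byte 0xF2 = 11110010 matches 11110xxx → 4-byte sequence.
Byte 1: 0xF2 = 11110010, payload 010 (3 bits).
Byte 2: 0xBE = 10111110 (10xxxxxx ✓), payload 111110.
Byte 3: 0xAD = 10101101 (10xxxxxx ✓), payload 101101.
Byte 4: 0x8C = 10001100 (10xxxxxx ✓), payload 001100.
Concatenate: 010111110101101001100 = 0xBEB4C (21 bits → U+BEB4C).

U+BEB4C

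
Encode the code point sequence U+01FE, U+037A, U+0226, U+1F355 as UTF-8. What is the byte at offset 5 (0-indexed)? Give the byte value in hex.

0xA6

U+01FE → 2-byte form C7 BE at offsets 0–1.
U+037A → 2-byte form CD BA at offsets 2–3.
U+0226 → 2-byte form C8 A6 at offsets 4–5.
Offset 5 falls in char 3's range; it's byte 2 of C8 A6 = 0xA6.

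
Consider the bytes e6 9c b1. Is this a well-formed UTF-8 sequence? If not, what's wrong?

valid

Leading byte 0xE6 = 11100110 → 3-byte form.
Continuation bytes 0x9C=10011100, 0xB1=10110001 all match 10xxxxxx.
Decoded value 0x6731 is ≥ 0x800 (shortest form) and not a surrogate.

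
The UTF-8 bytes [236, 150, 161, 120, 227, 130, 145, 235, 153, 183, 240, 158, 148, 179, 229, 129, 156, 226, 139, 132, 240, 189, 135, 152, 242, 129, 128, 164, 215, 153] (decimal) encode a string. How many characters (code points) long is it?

10

Byte at offset 0: 0xEC = 11101100 → 3-byte char (#1). Advance 3.
Byte at offset 3: 0x78 = 01111000 → 1-byte char (#2). Advance 1.
Byte at offset 4: 0xE3 = 11100011 → 3-byte char (#3). Advance 3.
Byte at offset 7: 0xEB = 11101011 → 3-byte char (#4). Advance 3.
Byte at offset 10: 0xF0 = 11110000 → 4-byte char (#5). Advance 4.
Byte at offset 14: 0xE5 = 11100101 → 3-byte char (#6). Advance 3.
Byte at offset 17: 0xE2 = 11100010 → 3-byte char (#7). Advance 3.
Byte at offset 20: 0xF0 = 11110000 → 4-byte char (#8). Advance 4.
Byte at offset 24: 0xF2 = 11110010 → 4-byte char (#9). Advance 4.
Byte at offset 28: 0xD7 = 11010111 → 2-byte char (#10). Advance 2.
Reached end at offset 30 after 10 code points.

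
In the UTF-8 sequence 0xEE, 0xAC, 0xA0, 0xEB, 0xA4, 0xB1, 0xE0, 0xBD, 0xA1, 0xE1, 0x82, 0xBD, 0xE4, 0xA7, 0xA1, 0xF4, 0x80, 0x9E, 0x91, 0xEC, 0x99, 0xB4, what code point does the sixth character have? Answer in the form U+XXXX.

U+100791

Offset 0: leading byte 0xEE = 11101110 → 3-byte char #1 = EE AC A0.
Offset 3: leading byte 0xEB = 11101011 → 3-byte char #2 = EB A4 B1.
Offset 6: leading byte 0xE0 = 11100000 → 3-byte char #3 = E0 BD A1.
Offset 9: leading byte 0xE1 = 11100001 → 3-byte char #4 = E1 82 BD.
Offset 12: leading byte 0xE4 = 11100100 → 3-byte char #5 = E4 A7 A1.
Offset 15: leading byte 0xF4 = 11110100 → 4-byte char #6 = F4 80 9E 91.
Leading byte 0xF4 = 11110100 matches 11110xxx → 4-byte sequence.
Byte 1: 0xF4 = 11110100, payload 100 (3 bits).
Byte 2: 0x80 = 10000000 (10xxxxxx ✓), payload 000000.
Byte 3: 0x9E = 10011110 (10xxxxxx ✓), payload 011110.
Byte 4: 0x91 = 10010001 (10xxxxxx ✓), payload 010001.
Concatenate: 100000000011110010001 = 0x100791 (21 bits → U+100791).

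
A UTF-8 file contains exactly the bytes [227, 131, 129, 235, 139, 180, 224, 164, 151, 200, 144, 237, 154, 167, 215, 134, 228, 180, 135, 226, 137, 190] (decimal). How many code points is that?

Byte at offset 0: 0xE3 = 11100011 → 3-byte char (#1). Advance 3.
Byte at offset 3: 0xEB = 11101011 → 3-byte char (#2). Advance 3.
Byte at offset 6: 0xE0 = 11100000 → 3-byte char (#3). Advance 3.
Byte at offset 9: 0xC8 = 11001000 → 2-byte char (#4). Advance 2.
Byte at offset 11: 0xED = 11101101 → 3-byte char (#5). Advance 3.
Byte at offset 14: 0xD7 = 11010111 → 2-byte char (#6). Advance 2.
Byte at offset 16: 0xE4 = 11100100 → 3-byte char (#7). Advance 3.
Byte at offset 19: 0xE2 = 11100010 → 3-byte char (#8). Advance 3.
Reached end at offset 22 after 8 code points.

8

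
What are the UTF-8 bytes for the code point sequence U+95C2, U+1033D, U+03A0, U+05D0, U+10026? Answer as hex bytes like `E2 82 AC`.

E9 97 82 F0 90 8C BD CE A0 D7 90 F0 90 80 A6

U+95C2: 3-byte form → E9 97 82.
U+1033D: 4-byte form → F0 90 8C BD.
U+03A0: 2-byte form → CE A0.
U+05D0: 2-byte form → D7 90.
U+10026: 4-byte form → F0 90 80 A6.
Concatenated (15 bytes): E9 97 82 F0 90 8C BD CE A0 D7 90 F0 90 80 A6.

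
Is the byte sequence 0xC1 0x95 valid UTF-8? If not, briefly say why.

Leading byte 0xC1 = 11000001 → 2-byte form.
Continuation bytes all match 10xxxxxx. Payload decodes to 0x55.
But 0x55 < 0x80, the minimum for a 2-byte sequence — this is an overlong encoding.

invalid (overlong encoding)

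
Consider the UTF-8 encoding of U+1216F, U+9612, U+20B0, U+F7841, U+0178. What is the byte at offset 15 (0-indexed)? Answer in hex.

0xB8

U+1216F → 4-byte form F0 92 85 AF at offsets 0–3.
U+9612 → 3-byte form E9 98 92 at offsets 4–6.
U+20B0 → 3-byte form E2 82 B0 at offsets 7–9.
U+F7841 → 4-byte form F3 B7 A1 81 at offsets 10–13.
U+0178 → 2-byte form C5 B8 at offsets 14–15.
Offset 15 falls in char 5's range; it's byte 2 of C5 B8 = 0xB8.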